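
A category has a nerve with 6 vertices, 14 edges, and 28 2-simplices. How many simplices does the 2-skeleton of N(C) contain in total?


The 2-skeleton of the nerve N(C) consists of simplices in dimensions 0, 1, 2:
  |N(C)_0| = 6 (objects)
  |N(C)_1| = 14 (morphisms)
  |N(C)_2| = 28 (composable pairs)
Total = 6 + 14 + 28 = 48

48


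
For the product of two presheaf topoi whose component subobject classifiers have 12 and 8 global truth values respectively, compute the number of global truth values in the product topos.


In a product of presheaf topoi E_1 x E_2, the subobject classifier
is Omega = Omega_1 x Omega_2 (componentwise), so
|Omega(top)| = |Omega_1(top_1)| * |Omega_2(top_2)|.
= 12 * 8 = 96.

96


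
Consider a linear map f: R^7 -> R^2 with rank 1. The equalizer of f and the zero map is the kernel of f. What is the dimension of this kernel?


The equalizer of f and the zero map is ker(f).
By the rank-nullity theorem: dim(ker(f)) = dim(domain) - rank(f).
dim(ker(f)) = 7 - 1 = 6

6


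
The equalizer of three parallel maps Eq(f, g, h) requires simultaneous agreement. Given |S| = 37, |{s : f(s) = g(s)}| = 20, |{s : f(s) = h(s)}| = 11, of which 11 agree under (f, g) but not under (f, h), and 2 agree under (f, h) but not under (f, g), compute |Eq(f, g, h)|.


Eq(f, g, h) is the triple-agreement set: points in S where all three
maps take the same value. Using inclusion-exclusion on the pairwise data:
Pair (f, g) agrees on 20 points; pair (f, h) on 11 points.
Points agreeing under (f, g) but not (f, h) = 11; under (f, h) but not (f, g) = 2.
Triple-agreement = agreement-in-(f, g) minus points that agree under (f, g) but not (f, h):
|Eq(f, g, h)| = 20 - 11 = 9
(cross-check via (f, h): 11 - 2 = 9.)

9


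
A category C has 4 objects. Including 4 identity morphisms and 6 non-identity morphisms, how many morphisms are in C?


Each object has an identity morphism, giving 4 identities.
Adding the 6 non-identity morphisms:
Total = 4 + 6 = 10

10


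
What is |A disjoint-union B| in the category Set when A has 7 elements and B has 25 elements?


In Set, the coproduct A + B is the disjoint union.
|A + B| = |A| + |B| = 7 + 25 = 32

32


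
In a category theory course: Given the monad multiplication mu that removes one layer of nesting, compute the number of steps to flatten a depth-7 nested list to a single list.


Each application of mu: T^2 -> T removes one layer of nesting.
Starting at depth 7 (i.e., T^7(X)), we need to reach T(X).
Number of mu applications = 7 - 1 = 6

6


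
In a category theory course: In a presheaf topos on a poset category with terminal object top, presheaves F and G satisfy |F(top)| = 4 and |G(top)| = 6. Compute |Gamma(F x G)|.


Global sections of a presheaf on a poset with terminal top satisfy
Gamma(H) ~ H(top). Presheaves admit pointwise products, so
(F x G)(top) = F(top) x G(top) (Cartesian product).
|Gamma(F x G)| = |F(top)| * |G(top)| = 4 * 6 = 24.

24


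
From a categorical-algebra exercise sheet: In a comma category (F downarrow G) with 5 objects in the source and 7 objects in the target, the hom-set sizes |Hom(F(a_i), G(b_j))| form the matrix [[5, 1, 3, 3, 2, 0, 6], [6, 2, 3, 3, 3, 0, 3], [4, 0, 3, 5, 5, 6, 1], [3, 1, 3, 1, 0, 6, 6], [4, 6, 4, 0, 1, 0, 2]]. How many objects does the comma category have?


Objects of (F downarrow G) are triples (a, b, h: F(a)->G(b)).
The count equals the sum of all entries in the hom-matrix.
sum(row 0) = 20
sum(row 1) = 20
sum(row 2) = 24
sum(row 3) = 20
sum(row 4) = 17
Grand total = 101

101


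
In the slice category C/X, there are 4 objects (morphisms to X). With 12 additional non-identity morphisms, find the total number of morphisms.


In the slice category C/X, objects are morphisms to X.
Identity morphisms: 4 (one per object of C/X).
Non-identity morphisms: 12.
Total = 4 + 12 = 16

16


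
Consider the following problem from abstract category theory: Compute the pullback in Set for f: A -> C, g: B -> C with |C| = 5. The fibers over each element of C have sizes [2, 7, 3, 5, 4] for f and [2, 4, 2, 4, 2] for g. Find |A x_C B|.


The pullback A x_C B consists of pairs (a, b) with f(a) = g(b).
For each element c in C, the fiber product has |f^-1(c)| * |g^-1(c)| elements.
Summing over C: 2 * 2 + 7 * 4 + 3 * 2 + 5 * 4 + 4 * 2
= 4 + 28 + 6 + 20 + 8 = 66

66


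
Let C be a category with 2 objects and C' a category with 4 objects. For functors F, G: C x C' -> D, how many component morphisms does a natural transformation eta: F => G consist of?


A natural transformation eta: F => G assigns one component morphism per
object of the domain category.
The domain is the product category C x C', so
|Ob(C x C')| = |Ob(C)| * |Ob(C')| = 2 * 4 = 8.
Therefore eta has 8 component morphisms.

8


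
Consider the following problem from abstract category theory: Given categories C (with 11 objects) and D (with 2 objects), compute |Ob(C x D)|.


The product category C x D has objects that are pairs (c, d).
Number of pairs = |Ob(C)| * |Ob(D)| = 11 * 2 = 22

22


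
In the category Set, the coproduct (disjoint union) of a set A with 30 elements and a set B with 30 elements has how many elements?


In Set, the coproduct A + B is the disjoint union.
|A + B| = |A| + |B| = 30 + 30 = 60

60


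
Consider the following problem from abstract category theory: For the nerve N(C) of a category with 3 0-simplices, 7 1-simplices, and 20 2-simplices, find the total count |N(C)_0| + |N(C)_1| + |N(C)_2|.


The 2-skeleton of the nerve N(C) consists of simplices in dimensions 0, 1, 2:
  |N(C)_0| = 3 (objects)
  |N(C)_1| = 7 (morphisms)
  |N(C)_2| = 20 (composable pairs)
Total = 3 + 7 + 20 = 30

30


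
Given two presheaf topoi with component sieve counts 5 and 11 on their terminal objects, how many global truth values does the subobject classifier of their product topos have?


In a product of presheaf topoi E_1 x E_2, the subobject classifier
is Omega = Omega_1 x Omega_2 (componentwise), so
|Omega(top)| = |Omega_1(top_1)| * |Omega_2(top_2)|.
= 5 * 11 = 55.

55


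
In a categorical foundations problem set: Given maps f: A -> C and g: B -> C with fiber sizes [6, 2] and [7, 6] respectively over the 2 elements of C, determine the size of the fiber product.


The pullback A x_C B consists of pairs (a, b) with f(a) = g(b).
For each element c in C, the fiber product has |f^-1(c)| * |g^-1(c)| elements.
Summing over C: 6 * 7 + 2 * 6
= 42 + 12 = 54

54


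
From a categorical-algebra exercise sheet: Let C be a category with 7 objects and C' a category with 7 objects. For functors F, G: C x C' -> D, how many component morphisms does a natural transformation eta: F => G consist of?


A natural transformation eta: F => G assigns one component morphism per
object of the domain category.
The domain is the product category C x C', so
|Ob(C x C')| = |Ob(C)| * |Ob(C')| = 7 * 7 = 49.
Therefore eta has 49 component morphisms.

49


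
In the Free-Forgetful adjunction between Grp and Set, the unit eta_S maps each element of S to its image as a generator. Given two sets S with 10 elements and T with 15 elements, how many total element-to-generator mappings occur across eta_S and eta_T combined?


The unit eta_X: X -> U(F(X)) of the Free-Forgetful adjunction
maps each element of X to a generator of F(X). For X = S + T (disjoint
union in Set), |S + T| = |S| + |T|.
Total mappings = 10 + 15 = 25.

25


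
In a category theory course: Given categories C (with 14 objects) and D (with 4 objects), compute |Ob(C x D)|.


The product category C x D has objects that are pairs (c, d).
Number of pairs = |Ob(C)| * |Ob(D)| = 14 * 4 = 56

56


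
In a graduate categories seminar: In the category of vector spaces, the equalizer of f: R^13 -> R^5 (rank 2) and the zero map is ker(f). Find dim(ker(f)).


The equalizer of f and the zero map is ker(f).
By the rank-nullity theorem: dim(ker(f)) = dim(domain) - rank(f).
dim(ker(f)) = 13 - 2 = 11

11


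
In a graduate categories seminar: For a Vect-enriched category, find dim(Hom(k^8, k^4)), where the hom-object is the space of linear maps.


In Vect-enriched categories, Hom(k^n, k^m) is the space of m x n matrices.
dim(Hom(k^8, k^4)) = 4 * 8 = 32

32


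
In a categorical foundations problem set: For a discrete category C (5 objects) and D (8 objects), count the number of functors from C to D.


A functor from a discrete category C to D is determined by
where each object maps. Each of the 5 objects of C can map
to any of the 8 objects of D independently.
Number of functors = 8^5 = 32768

32768


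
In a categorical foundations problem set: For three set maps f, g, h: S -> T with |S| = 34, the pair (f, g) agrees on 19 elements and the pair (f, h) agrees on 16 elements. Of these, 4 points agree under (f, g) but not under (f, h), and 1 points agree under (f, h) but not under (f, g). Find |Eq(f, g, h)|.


Eq(f, g, h) is the triple-agreement set: points in S where all three
maps take the same value. Using inclusion-exclusion on the pairwise data:
Pair (f, g) agrees on 19 points; pair (f, h) on 16 points.
Points agreeing under (f, g) but not (f, h) = 4; under (f, h) but not (f, g) = 1.
Triple-agreement = agreement-in-(f, g) minus points that agree under (f, g) but not (f, h):
|Eq(f, g, h)| = 19 - 4 = 15
(cross-check via (f, h): 16 - 1 = 15.)

15


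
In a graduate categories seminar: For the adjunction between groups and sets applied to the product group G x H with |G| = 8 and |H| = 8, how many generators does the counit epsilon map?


The counit epsilon_K: F(U(K)) -> K of the Free-Forgetful adjunction
maps |K| generators of F(U(K)) into K. For K = G x H (the product group),
|G x H| = |G| * |H|.
Total generators mapped = 8 * 8 = 64.

64


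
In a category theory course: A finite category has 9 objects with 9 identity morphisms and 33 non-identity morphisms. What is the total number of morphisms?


Each object has an identity morphism, giving 9 identities.
Adding the 33 non-identity morphisms:
Total = 9 + 33 = 42

42


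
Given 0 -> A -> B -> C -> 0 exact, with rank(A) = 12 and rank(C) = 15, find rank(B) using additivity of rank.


For a short exact sequence 0 -> A -> B -> C -> 0,
rank is additive: rank(B) = rank(A) + rank(C).
rank(B) = 12 + 15 = 27

27


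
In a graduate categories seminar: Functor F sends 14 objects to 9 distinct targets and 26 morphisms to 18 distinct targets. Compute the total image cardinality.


The image of F consists of distinct objects and distinct morphisms.
|Im(F)| on objects = 9
|Im(F)| on morphisms = 18
Total image cardinality = 9 + 18 = 27

27


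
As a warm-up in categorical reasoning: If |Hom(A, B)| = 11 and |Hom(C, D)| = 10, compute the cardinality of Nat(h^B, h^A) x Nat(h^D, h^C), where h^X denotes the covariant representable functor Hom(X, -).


By the Yoneda lemma, Nat(h^B, h^A) is isomorphic to Hom(A, B),
so |Nat(h^B, h^A)| = |Hom(A, B)| and |Nat(h^D, h^C)| = |Hom(C, D)|.
|Hom(A, B)| = 11, |Hom(C, D)| = 10.
|Nat(h^B, h^A) x Nat(h^D, h^C)| = 11 * 10 = 110

110


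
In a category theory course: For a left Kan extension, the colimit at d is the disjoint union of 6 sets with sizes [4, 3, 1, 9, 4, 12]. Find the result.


Pointwise, the left Kan extension (Lan_F H)(d) is the colimit, indexed
by the comma category (F downarrow d), of H composed with the
projection (F downarrow d) -> C. Here that colimit is given
as a coproduct (disjoint union) of sets, so its cardinality is the
sum of the sizes of the summands.
Coproduct of sets with sizes: 4 + 3 + 1 + 9 + 4 + 12
= 33

33


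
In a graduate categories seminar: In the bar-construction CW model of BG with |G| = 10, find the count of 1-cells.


In the bar-construction CW model of BG, the n-cells are indexed by
n-tuples [g_1|...|g_n] of non-identity elements of G (degenerate
simplices with some g_i = e do not contribute cells), so there are
(|G| - 1)^n n-cells.
For dim = 1 with |G| = 10:
cells = (10 - 1)^1 = 9^1 = 9

9


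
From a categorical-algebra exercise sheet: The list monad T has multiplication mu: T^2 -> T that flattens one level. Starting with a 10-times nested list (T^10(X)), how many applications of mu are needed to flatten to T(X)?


Each application of mu: T^2 -> T removes one layer of nesting.
Starting at depth 10 (i.e., T^10(X)), we need to reach T(X).
Number of mu applications = 10 - 1 = 9

9


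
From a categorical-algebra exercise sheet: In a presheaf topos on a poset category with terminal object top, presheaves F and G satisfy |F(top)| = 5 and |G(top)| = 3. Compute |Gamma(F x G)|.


Global sections of a presheaf on a poset with terminal top satisfy
Gamma(H) ~ H(top). Presheaves admit pointwise products, so
(F x G)(top) = F(top) x G(top) (Cartesian product).
|Gamma(F x G)| = |F(top)| * |G(top)| = 5 * 3 = 15.

15


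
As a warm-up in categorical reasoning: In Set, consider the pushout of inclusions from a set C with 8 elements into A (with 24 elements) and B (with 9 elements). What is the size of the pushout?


The pushout A +_C B identifies the images of C in A and B.
|A +_C B| = |A| + |B| - |C| (for injections).
= 24 + 9 - 8 = 25

25


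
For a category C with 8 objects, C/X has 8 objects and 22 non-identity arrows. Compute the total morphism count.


In the slice category C/X, objects are morphisms to X.
Identity morphisms: 8 (one per object of C/X).
Non-identity morphisms: 22.
Total = 8 + 22 = 30

30


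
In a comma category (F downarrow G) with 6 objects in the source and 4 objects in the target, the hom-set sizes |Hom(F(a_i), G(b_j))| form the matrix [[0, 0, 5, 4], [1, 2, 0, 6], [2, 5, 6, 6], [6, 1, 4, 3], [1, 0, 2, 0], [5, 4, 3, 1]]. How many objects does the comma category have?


Objects of (F downarrow G) are triples (a, b, h: F(a)->G(b)).
The count equals the sum of all entries in the hom-matrix.
sum(row 0) = 9
sum(row 1) = 9
sum(row 2) = 19
sum(row 3) = 14
sum(row 4) = 3
sum(row 5) = 13
Grand total = 67

67


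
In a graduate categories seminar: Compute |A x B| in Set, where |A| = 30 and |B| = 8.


In Set, the product A x B is the Cartesian product.
By the universal property, |A x B| = |A| * |B|.
|A x B| = 30 * 8 = 240

240


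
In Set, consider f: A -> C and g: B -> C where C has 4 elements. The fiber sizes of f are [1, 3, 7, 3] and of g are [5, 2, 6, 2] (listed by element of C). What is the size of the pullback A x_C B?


The pullback A x_C B consists of pairs (a, b) with f(a) = g(b).
For each element c in C, the fiber product has |f^-1(c)| * |g^-1(c)| elements.
Summing over C: 1 * 5 + 3 * 2 + 7 * 6 + 3 * 2
= 5 + 6 + 42 + 6 = 59

59


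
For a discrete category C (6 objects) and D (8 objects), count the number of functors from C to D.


A functor from a discrete category C to D is determined by
where each object maps. Each of the 6 objects of C can map
to any of the 8 objects of D independently.
Number of functors = 8^6 = 262144

262144


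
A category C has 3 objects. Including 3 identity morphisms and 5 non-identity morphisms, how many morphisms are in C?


Each object has an identity morphism, giving 3 identities.
Adding the 5 non-identity morphisms:
Total = 3 + 5 = 8

8


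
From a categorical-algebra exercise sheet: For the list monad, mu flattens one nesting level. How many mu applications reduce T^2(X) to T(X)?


Each application of mu: T^2 -> T removes one layer of nesting.
Starting at depth 2 (i.e., T^2(X)), we need to reach T(X).
Number of mu applications = 2 - 1 = 1

1


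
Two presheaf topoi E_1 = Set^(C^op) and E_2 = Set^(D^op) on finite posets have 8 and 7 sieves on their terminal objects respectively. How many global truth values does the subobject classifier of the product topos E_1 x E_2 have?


In a product of presheaf topoi E_1 x E_2, the subobject classifier
is Omega = Omega_1 x Omega_2 (componentwise), so
|Omega(top)| = |Omega_1(top_1)| * |Omega_2(top_2)|.
= 8 * 7 = 56.

56


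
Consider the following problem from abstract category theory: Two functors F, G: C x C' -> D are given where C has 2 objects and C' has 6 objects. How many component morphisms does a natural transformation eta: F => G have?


A natural transformation eta: F => G assigns one component morphism per
object of the domain category.
The domain is the product category C x C', so
|Ob(C x C')| = |Ob(C)| * |Ob(C')| = 2 * 6 = 12.
Therefore eta has 12 component morphisms.

12


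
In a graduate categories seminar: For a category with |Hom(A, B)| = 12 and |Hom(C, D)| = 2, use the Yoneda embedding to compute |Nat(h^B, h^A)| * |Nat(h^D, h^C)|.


By the Yoneda lemma, Nat(h^B, h^A) is isomorphic to Hom(A, B),
so |Nat(h^B, h^A)| = |Hom(A, B)| and |Nat(h^D, h^C)| = |Hom(C, D)|.
|Hom(A, B)| = 12, |Hom(C, D)| = 2.
|Nat(h^B, h^A) x Nat(h^D, h^C)| = 12 * 2 = 24

24


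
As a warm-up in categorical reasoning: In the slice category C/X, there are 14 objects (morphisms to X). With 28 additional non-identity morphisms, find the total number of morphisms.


In the slice category C/X, objects are morphisms to X.
Identity morphisms: 14 (one per object of C/X).
Non-identity morphisms: 28.
Total = 14 + 28 = 42

42


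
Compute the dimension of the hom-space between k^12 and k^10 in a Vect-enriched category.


In Vect-enriched categories, Hom(k^n, k^m) is the space of m x n matrices.
dim(Hom(k^12, k^10)) = 10 * 12 = 120

120


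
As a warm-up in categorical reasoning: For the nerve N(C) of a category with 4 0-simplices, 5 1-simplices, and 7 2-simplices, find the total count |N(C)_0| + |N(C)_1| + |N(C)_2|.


The 2-skeleton of the nerve N(C) consists of simplices in dimensions 0, 1, 2:
  |N(C)_0| = 4 (objects)
  |N(C)_1| = 5 (morphisms)
  |N(C)_2| = 7 (composable pairs)
Total = 4 + 5 + 7 = 16

16


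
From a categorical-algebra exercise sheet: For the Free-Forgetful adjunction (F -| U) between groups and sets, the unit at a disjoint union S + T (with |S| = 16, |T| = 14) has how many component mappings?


The unit eta_X: X -> U(F(X)) of the Free-Forgetful adjunction
maps each element of X to a generator of F(X). For X = S + T (disjoint
union in Set), |S + T| = |S| + |T|.
Total mappings = 16 + 14 = 30.

30


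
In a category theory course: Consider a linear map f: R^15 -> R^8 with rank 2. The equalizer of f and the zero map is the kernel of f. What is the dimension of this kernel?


The equalizer of f and the zero map is ker(f).
By the rank-nullity theorem: dim(ker(f)) = dim(domain) - rank(f).
dim(ker(f)) = 15 - 2 = 13

13


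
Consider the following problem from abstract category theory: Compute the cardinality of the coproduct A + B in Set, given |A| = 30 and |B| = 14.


In Set, the coproduct A + B is the disjoint union.
|A + B| = |A| + |B| = 30 + 14 = 44

44


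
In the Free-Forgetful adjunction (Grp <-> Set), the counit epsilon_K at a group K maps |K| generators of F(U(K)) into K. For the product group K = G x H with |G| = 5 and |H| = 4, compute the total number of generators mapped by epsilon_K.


The counit epsilon_K: F(U(K)) -> K of the Free-Forgetful adjunction
maps |K| generators of F(U(K)) into K. For K = G x H (the product group),
|G x H| = |G| * |H|.
Total generators mapped = 5 * 4 = 20.

20


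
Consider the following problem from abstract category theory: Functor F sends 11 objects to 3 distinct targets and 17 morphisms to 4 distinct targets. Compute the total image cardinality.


The image of F consists of distinct objects and distinct morphisms.
|Im(F)| on objects = 3
|Im(F)| on morphisms = 4
Total image cardinality = 3 + 4 = 7

7


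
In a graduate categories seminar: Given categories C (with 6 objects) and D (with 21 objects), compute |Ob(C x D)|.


The product category C x D has objects that are pairs (c, d).
Number of pairs = |Ob(C)| * |Ob(D)| = 6 * 21 = 126

126


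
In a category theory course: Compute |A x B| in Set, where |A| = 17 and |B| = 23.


In Set, the product A x B is the Cartesian product.
By the universal property, |A x B| = |A| * |B|.
|A x B| = 17 * 23 = 391

391


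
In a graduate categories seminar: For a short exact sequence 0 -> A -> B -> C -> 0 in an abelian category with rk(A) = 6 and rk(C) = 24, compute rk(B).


For a short exact sequence 0 -> A -> B -> C -> 0,
rank is additive: rank(B) = rank(A) + rank(C).
rank(B) = 6 + 24 = 30

30


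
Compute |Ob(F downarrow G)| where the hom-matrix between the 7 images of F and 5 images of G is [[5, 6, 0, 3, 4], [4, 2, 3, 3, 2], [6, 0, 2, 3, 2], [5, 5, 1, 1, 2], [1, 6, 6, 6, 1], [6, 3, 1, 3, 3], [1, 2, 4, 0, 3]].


Objects of (F downarrow G) are triples (a, b, h: F(a)->G(b)).
The count equals the sum of all entries in the hom-matrix.
sum(row 0) = 18
sum(row 1) = 14
sum(row 2) = 13
sum(row 3) = 14
sum(row 4) = 20
sum(row 5) = 16
sum(row 6) = 10
Grand total = 105

105


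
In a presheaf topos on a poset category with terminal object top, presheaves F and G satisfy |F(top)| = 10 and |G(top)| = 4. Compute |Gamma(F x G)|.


Global sections of a presheaf on a poset with terminal top satisfy
Gamma(H) ~ H(top). Presheaves admit pointwise products, so
(F x G)(top) = F(top) x G(top) (Cartesian product).
|Gamma(F x G)| = |F(top)| * |G(top)| = 10 * 4 = 40.

40


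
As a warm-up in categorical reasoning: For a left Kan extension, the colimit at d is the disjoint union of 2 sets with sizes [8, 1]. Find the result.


Pointwise, the left Kan extension (Lan_F H)(d) is the colimit, indexed
by the comma category (F downarrow d), of H composed with the
projection (F downarrow d) -> C. Here that colimit is given
as a coproduct (disjoint union) of sets, so its cardinality is the
sum of the sizes of the summands.
Coproduct of sets with sizes: 8 + 1
= 9

9


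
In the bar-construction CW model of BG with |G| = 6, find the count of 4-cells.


In the bar-construction CW model of BG, the n-cells are indexed by
n-tuples [g_1|...|g_n] of non-identity elements of G (degenerate
simplices with some g_i = e do not contribute cells), so there are
(|G| - 1)^n n-cells.
For dim = 4 with |G| = 6:
cells = (6 - 1)^4 = 5^4 = 625

625


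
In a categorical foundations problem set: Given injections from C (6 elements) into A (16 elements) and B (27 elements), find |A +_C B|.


The pushout A +_C B identifies the images of C in A and B.
|A +_C B| = |A| + |B| - |C| (for injections).
= 16 + 27 - 6 = 37

37


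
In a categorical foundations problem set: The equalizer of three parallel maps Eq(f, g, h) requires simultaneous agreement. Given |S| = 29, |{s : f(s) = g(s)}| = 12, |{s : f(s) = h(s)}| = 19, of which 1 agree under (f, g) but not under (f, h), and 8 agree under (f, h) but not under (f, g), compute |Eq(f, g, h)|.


Eq(f, g, h) is the triple-agreement set: points in S where all three
maps take the same value. Using inclusion-exclusion on the pairwise data:
Pair (f, g) agrees on 12 points; pair (f, h) on 19 points.
Points agreeing under (f, g) but not (f, h) = 1; under (f, h) but not (f, g) = 8.
Triple-agreement = agreement-in-(f, g) minus points that agree under (f, g) but not (f, h):
|Eq(f, g, h)| = 12 - 1 = 11
(cross-check via (f, h): 19 - 8 = 11.)

11


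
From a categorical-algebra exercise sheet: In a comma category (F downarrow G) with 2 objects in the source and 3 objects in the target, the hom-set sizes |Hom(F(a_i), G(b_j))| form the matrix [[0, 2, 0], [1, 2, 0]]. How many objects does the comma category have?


Objects of (F downarrow G) are triples (a, b, h: F(a)->G(b)).
The count equals the sum of all entries in the hom-matrix.
sum(row 0) = 2
sum(row 1) = 3
Grand total = 5

5


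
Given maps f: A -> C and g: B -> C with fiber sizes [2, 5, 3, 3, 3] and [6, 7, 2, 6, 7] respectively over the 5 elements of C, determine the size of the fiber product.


The pullback A x_C B consists of pairs (a, b) with f(a) = g(b).
For each element c in C, the fiber product has |f^-1(c)| * |g^-1(c)| elements.
Summing over C: 2 * 6 + 5 * 7 + 3 * 2 + 3 * 6 + 3 * 7
= 12 + 35 + 6 + 18 + 21 = 92

92


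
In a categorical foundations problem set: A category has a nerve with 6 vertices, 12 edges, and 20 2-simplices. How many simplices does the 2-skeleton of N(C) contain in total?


The 2-skeleton of the nerve N(C) consists of simplices in dimensions 0, 1, 2:
  |N(C)_0| = 6 (objects)
  |N(C)_1| = 12 (morphisms)
  |N(C)_2| = 20 (composable pairs)
Total = 6 + 12 + 20 = 38

38


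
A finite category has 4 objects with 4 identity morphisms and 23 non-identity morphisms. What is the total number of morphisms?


Each object has an identity morphism, giving 4 identities.
Adding the 23 non-identity morphisms:
Total = 4 + 23 = 27

27


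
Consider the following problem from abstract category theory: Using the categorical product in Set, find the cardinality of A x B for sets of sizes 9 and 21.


In Set, the product A x B is the Cartesian product.
By the universal property, |A x B| = |A| * |B|.
|A x B| = 9 * 21 = 189

189


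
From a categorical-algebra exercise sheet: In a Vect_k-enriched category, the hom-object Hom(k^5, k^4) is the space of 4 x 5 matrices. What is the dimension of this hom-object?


In Vect-enriched categories, Hom(k^n, k^m) is the space of m x n matrices.
dim(Hom(k^5, k^4)) = 4 * 5 = 20

20


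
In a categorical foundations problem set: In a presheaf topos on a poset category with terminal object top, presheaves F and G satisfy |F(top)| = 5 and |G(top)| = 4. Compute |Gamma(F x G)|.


Global sections of a presheaf on a poset with terminal top satisfy
Gamma(H) ~ H(top). Presheaves admit pointwise products, so
(F x G)(top) = F(top) x G(top) (Cartesian product).
|Gamma(F x G)| = |F(top)| * |G(top)| = 5 * 4 = 20.

20


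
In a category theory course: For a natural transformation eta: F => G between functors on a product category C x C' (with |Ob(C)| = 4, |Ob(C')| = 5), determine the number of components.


A natural transformation eta: F => G assigns one component morphism per
object of the domain category.
The domain is the product category C x C', so
|Ob(C x C')| = |Ob(C)| * |Ob(C')| = 4 * 5 = 20.
Therefore eta has 20 component morphisms.

20


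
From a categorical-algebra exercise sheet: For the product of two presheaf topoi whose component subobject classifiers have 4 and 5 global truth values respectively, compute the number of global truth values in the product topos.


In a product of presheaf topoi E_1 x E_2, the subobject classifier
is Omega = Omega_1 x Omega_2 (componentwise), so
|Omega(top)| = |Omega_1(top_1)| * |Omega_2(top_2)|.
= 4 * 5 = 20.

20


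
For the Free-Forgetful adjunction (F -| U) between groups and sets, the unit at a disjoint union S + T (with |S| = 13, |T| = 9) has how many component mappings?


The unit eta_X: X -> U(F(X)) of the Free-Forgetful adjunction
maps each element of X to a generator of F(X). For X = S + T (disjoint
union in Set), |S + T| = |S| + |T|.
Total mappings = 13 + 9 = 22.

22


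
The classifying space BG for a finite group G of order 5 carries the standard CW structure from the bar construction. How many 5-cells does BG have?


In the bar-construction CW model of BG, the n-cells are indexed by
n-tuples [g_1|...|g_n] of non-identity elements of G (degenerate
simplices with some g_i = e do not contribute cells), so there are
(|G| - 1)^n n-cells.
For dim = 5 with |G| = 5:
cells = (5 - 1)^5 = 4^5 = 1024

1024


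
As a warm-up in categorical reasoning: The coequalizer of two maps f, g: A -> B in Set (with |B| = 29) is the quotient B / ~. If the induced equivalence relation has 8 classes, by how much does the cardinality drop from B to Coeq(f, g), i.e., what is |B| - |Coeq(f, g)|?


The coequalizer Coeq(f, g) = B / ~ has one element per equivalence class.
|B| = 29, |Coeq(f, g)| = 8.
|B| - |Coeq(f, g)| = 29 - 8 = 21.

21


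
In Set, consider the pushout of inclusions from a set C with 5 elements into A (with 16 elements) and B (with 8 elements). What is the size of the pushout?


The pushout A +_C B identifies the images of C in A and B.
|A +_C B| = |A| + |B| - |C| (for injections).
= 16 + 8 - 5 = 19

19


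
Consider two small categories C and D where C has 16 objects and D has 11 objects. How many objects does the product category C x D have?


The product category C x D has objects that are pairs (c, d).
Number of pairs = |Ob(C)| * |Ob(D)| = 16 * 11 = 176

176


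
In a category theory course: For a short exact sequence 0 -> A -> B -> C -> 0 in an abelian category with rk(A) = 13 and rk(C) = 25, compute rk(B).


For a short exact sequence 0 -> A -> B -> C -> 0,
rank is additive: rank(B) = rank(A) + rank(C).
rank(B) = 13 + 25 = 38

38


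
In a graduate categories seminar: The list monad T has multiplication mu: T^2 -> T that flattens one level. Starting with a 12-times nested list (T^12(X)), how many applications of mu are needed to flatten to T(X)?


Each application of mu: T^2 -> T removes one layer of nesting.
Starting at depth 12 (i.e., T^12(X)), we need to reach T(X).
Number of mu applications = 12 - 1 = 11

11


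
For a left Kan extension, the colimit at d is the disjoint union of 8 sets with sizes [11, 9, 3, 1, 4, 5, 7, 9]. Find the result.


Pointwise, the left Kan extension (Lan_F H)(d) is the colimit, indexed
by the comma category (F downarrow d), of H composed with the
projection (F downarrow d) -> C. Here that colimit is given
as a coproduct (disjoint union) of sets, so its cardinality is the
sum of the sizes of the summands.
Coproduct of sets with sizes: 11 + 9 + 3 + 1 + 4 + 5 + 7 + 9
= 49

49


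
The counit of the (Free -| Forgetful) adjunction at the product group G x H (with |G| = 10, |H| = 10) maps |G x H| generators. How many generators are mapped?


The counit epsilon_K: F(U(K)) -> K of the Free-Forgetful adjunction
maps |K| generators of F(U(K)) into K. For K = G x H (the product group),
|G x H| = |G| * |H|.
Total generators mapped = 10 * 10 = 100.

100


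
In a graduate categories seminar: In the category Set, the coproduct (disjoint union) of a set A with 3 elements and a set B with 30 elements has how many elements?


In Set, the coproduct A + B is the disjoint union.
|A + B| = |A| + |B| = 3 + 30 = 33

33


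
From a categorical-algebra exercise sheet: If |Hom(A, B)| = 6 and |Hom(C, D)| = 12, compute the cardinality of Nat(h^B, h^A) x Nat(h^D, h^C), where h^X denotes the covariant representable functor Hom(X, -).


By the Yoneda lemma, Nat(h^B, h^A) is isomorphic to Hom(A, B),
so |Nat(h^B, h^A)| = |Hom(A, B)| and |Nat(h^D, h^C)| = |Hom(C, D)|.
|Hom(A, B)| = 6, |Hom(C, D)| = 12.
|Nat(h^B, h^A) x Nat(h^D, h^C)| = 6 * 12 = 72

72


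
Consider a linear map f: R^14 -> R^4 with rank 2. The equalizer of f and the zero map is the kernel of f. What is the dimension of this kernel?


The equalizer of f and the zero map is ker(f).
By the rank-nullity theorem: dim(ker(f)) = dim(domain) - rank(f).
dim(ker(f)) = 14 - 2 = 12

12


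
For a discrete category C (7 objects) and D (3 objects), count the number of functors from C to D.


A functor from a discrete category C to D is determined by
where each object maps. Each of the 7 objects of C can map
to any of the 3 objects of D independently.
Number of functors = 3^7 = 2187

2187


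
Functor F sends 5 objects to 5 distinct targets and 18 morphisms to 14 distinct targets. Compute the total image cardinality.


The image of F consists of distinct objects and distinct morphisms.
|Im(F)| on objects = 5
|Im(F)| on morphisms = 14
Total image cardinality = 5 + 14 = 19

19


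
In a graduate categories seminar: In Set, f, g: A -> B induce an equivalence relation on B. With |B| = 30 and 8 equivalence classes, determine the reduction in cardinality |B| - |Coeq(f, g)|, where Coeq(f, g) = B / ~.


The coequalizer Coeq(f, g) = B / ~ has one element per equivalence class.
|B| = 30, |Coeq(f, g)| = 8.
|B| - |Coeq(f, g)| = 30 - 8 = 22.

22


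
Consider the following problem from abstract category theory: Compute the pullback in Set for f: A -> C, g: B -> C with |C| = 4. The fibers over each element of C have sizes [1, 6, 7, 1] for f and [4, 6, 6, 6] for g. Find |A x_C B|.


The pullback A x_C B consists of pairs (a, b) with f(a) = g(b).
For each element c in C, the fiber product has |f^-1(c)| * |g^-1(c)| elements.
Summing over C: 1 * 4 + 6 * 6 + 7 * 6 + 1 * 6
= 4 + 36 + 42 + 6 = 88

88


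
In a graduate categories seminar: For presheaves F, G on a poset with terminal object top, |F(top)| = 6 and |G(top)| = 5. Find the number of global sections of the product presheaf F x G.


Global sections of a presheaf on a poset with terminal top satisfy
Gamma(H) ~ H(top). Presheaves admit pointwise products, so
(F x G)(top) = F(top) x G(top) (Cartesian product).
|Gamma(F x G)| = |F(top)| * |G(top)| = 6 * 5 = 30.

30


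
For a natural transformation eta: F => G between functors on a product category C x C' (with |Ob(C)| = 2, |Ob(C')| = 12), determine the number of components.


A natural transformation eta: F => G assigns one component morphism per
object of the domain category.
The domain is the product category C x C', so
|Ob(C x C')| = |Ob(C)| * |Ob(C')| = 2 * 12 = 24.
Therefore eta has 24 component morphisms.

24


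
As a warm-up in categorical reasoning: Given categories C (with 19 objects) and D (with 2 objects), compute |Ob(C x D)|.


The product category C x D has objects that are pairs (c, d).
Number of pairs = |Ob(C)| * |Ob(D)| = 19 * 2 = 38

38


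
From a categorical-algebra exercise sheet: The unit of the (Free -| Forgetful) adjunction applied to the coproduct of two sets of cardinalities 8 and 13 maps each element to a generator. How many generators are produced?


The unit eta_X: X -> U(F(X)) of the Free-Forgetful adjunction
maps each element of X to a generator of F(X). For X = S + T (disjoint
union in Set), |S + T| = |S| + |T|.
Total mappings = 8 + 13 = 21.

21


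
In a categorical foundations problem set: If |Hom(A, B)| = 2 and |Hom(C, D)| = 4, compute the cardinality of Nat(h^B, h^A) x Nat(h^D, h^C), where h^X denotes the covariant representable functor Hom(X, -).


By the Yoneda lemma, Nat(h^B, h^A) is isomorphic to Hom(A, B),
so |Nat(h^B, h^A)| = |Hom(A, B)| and |Nat(h^D, h^C)| = |Hom(C, D)|.
|Hom(A, B)| = 2, |Hom(C, D)| = 4.
|Nat(h^B, h^A) x Nat(h^D, h^C)| = 2 * 4 = 8

8


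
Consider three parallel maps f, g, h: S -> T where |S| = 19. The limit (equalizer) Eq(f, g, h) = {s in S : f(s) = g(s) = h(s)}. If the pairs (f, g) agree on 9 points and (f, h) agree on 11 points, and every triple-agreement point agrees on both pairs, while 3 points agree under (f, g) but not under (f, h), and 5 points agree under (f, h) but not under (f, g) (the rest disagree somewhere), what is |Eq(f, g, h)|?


Eq(f, g, h) is the triple-agreement set: points in S where all three
maps take the same value. Using inclusion-exclusion on the pairwise data:
Pair (f, g) agrees on 9 points; pair (f, h) on 11 points.
Points agreeing under (f, g) but not (f, h) = 3; under (f, h) but not (f, g) = 5.
Triple-agreement = agreement-in-(f, g) minus points that agree under (f, g) but not (f, h):
|Eq(f, g, h)| = 9 - 3 = 6
(cross-check via (f, h): 11 - 5 = 6.)

6


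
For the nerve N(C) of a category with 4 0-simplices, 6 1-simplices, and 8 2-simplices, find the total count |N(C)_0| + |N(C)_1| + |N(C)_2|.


The 2-skeleton of the nerve N(C) consists of simplices in dimensions 0, 1, 2:
  |N(C)_0| = 4 (objects)
  |N(C)_1| = 6 (morphisms)
  |N(C)_2| = 8 (composable pairs)
Total = 4 + 6 + 8 = 18

18


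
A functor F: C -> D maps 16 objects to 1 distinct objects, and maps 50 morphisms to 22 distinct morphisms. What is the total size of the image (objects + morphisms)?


The image of F consists of distinct objects and distinct morphisms.
|Im(F)| on objects = 1
|Im(F)| on morphisms = 22
Total image cardinality = 1 + 22 = 23

23


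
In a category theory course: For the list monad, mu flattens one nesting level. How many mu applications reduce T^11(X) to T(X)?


Each application of mu: T^2 -> T removes one layer of nesting.
Starting at depth 11 (i.e., T^11(X)), we need to reach T(X).
Number of mu applications = 11 - 1 = 10

10


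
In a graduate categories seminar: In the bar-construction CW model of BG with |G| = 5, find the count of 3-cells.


In the bar-construction CW model of BG, the n-cells are indexed by
n-tuples [g_1|...|g_n] of non-identity elements of G (degenerate
simplices with some g_i = e do not contribute cells), so there are
(|G| - 1)^n n-cells.
For dim = 3 with |G| = 5:
cells = (5 - 1)^3 = 4^3 = 64

64


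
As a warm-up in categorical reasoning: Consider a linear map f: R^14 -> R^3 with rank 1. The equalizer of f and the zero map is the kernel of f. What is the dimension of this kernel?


The equalizer of f and the zero map is ker(f).
By the rank-nullity theorem: dim(ker(f)) = dim(domain) - rank(f).
dim(ker(f)) = 14 - 1 = 13

13


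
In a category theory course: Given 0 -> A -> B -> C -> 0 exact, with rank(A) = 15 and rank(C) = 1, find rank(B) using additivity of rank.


For a short exact sequence 0 -> A -> B -> C -> 0,
rank is additive: rank(B) = rank(A) + rank(C).
rank(B) = 15 + 1 = 16

16


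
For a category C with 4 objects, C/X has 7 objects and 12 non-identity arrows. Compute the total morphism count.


In the slice category C/X, objects are morphisms to X.
Identity morphisms: 7 (one per object of C/X).
Non-identity morphisms: 12.
Total = 7 + 12 = 19

19


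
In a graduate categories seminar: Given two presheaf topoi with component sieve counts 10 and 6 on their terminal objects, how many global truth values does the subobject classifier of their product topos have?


In a product of presheaf topoi E_1 x E_2, the subobject classifier
is Omega = Omega_1 x Omega_2 (componentwise), so
|Omega(top)| = |Omega_1(top_1)| * |Omega_2(top_2)|.
= 10 * 6 = 60.

60


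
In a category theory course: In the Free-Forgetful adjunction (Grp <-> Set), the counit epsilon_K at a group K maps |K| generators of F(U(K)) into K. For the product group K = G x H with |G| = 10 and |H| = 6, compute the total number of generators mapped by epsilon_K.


The counit epsilon_K: F(U(K)) -> K of the Free-Forgetful adjunction
maps |K| generators of F(U(K)) into K. For K = G x H (the product group),
|G x H| = |G| * |H|.
Total generators mapped = 10 * 6 = 60.

60


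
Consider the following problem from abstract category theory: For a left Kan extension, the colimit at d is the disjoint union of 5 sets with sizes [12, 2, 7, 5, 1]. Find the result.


Pointwise, the left Kan extension (Lan_F H)(d) is the colimit, indexed
by the comma category (F downarrow d), of H composed with the
projection (F downarrow d) -> C. Here that colimit is given
as a coproduct (disjoint union) of sets, so its cardinality is the
sum of the sizes of the summands.
Coproduct of sets with sizes: 12 + 2 + 7 + 5 + 1
= 27

27


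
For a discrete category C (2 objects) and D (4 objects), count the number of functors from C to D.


A functor from a discrete category C to D is determined by
where each object maps. Each of the 2 objects of C can map
to any of the 4 objects of D independently.
Number of functors = 4^2 = 16

16


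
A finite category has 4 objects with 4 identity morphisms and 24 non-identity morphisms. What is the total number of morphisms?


Each object has an identity morphism, giving 4 identities.
Adding the 24 non-identity morphisms:
Total = 4 + 24 = 28

28


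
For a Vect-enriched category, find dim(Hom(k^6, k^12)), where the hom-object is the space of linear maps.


In Vect-enriched categories, Hom(k^n, k^m) is the space of m x n matrices.
dim(Hom(k^6, k^12)) = 12 * 6 = 72

72


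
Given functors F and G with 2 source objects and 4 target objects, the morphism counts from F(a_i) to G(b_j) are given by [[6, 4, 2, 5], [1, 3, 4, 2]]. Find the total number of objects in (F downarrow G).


Objects of (F downarrow G) are triples (a, b, h: F(a)->G(b)).
The count equals the sum of all entries in the hom-matrix.
sum(row 0) = 17
sum(row 1) = 10
Grand total = 27

27


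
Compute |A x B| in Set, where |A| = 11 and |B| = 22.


In Set, the product A x B is the Cartesian product.
By the universal property, |A x B| = |A| * |B|.
|A x B| = 11 * 22 = 242

242
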